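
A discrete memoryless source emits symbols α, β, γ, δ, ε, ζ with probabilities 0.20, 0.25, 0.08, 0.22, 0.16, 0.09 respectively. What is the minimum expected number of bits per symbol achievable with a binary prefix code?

2.5 bits/symbol

Repeatedly combine the two least-probable nodes; the expected code length is the sum of the merged weights.
merge 2/25 + 9/100 → 17/100
merge 4/25 + 17/100 → 33/100
merge 1/5 + 11/50 → 21/50
merge 1/4 + 33/100 → 29/50
merge 21/50 + 29/50 → 1
L = 17/100 + 33/100 + 21/50 + 29/50 + 1 = 5/2 = 2.5 bits/symbol.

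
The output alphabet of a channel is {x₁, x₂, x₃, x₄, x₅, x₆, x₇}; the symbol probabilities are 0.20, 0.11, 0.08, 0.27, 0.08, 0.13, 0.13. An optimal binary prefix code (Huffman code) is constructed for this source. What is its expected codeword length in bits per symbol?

Repeatedly combine the two least-probable nodes; the expected code length is the sum of the merged weights.
merge 2/25 + 2/25 → 4/25
merge 11/100 + 13/100 → 6/25
merge 13/100 + 4/25 → 29/100
merge 1/5 + 6/25 → 11/25
merge 27/100 + 29/100 → 14/25
merge 11/25 + 14/25 → 1
L = 4/25 + 6/25 + 29/100 + 11/25 + 14/25 + 1 = 269/100 = 2.69 bits/symbol.

2.69 bits/symbol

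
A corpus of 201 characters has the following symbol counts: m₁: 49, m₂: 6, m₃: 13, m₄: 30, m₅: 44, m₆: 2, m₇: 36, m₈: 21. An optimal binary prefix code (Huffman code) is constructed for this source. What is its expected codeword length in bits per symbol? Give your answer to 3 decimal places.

2.682 bits/symbol

Probabilities are the counts divided by 201.
Repeatedly combine the two least-probable nodes; the expected code length is the sum of the merged weights.
merge 2/201 + 2/67 → 8/201
merge 8/201 + 13/201 → 7/67
merge 7/67 + 7/67 → 14/67
merge 10/67 + 12/67 → 22/67
merge 14/67 + 44/201 → 86/201
merge 49/201 + 22/67 → 115/201
merge 86/201 + 115/201 → 1
L = 8/201 + 7/67 + 14/67 + 22/67 + 86/201 + 115/201 + 1 = 539/201 ≈ 2.682 bits/symbol.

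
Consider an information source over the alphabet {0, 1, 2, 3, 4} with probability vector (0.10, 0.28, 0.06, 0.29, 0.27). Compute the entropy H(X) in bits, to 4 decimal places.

2.1179 bits

H = −Σ pᵢ log₂ pᵢ.
−0.10·log₂(0.10) = 0.3322
−0.28·log₂(0.28) = 0.5142
−0.06·log₂(0.06) = 0.2435
−0.29·log₂(0.29) = 0.5179
−0.27·log₂(0.27) = 0.5100
Sum ≈ 2.1179 → 2.1179 bits.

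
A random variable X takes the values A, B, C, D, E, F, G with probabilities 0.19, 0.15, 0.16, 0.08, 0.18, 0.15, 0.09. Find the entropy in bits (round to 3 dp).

2.749 bits

H = −Σ pᵢ log₂ pᵢ.
−0.19·log₂(0.19) = 0.4552
−0.15·log₂(0.15) = 0.4105
−0.16·log₂(0.16) = 0.4230
−0.08·log₂(0.08) = 0.2915
−0.18·log₂(0.18) = 0.4453
−0.15·log₂(0.15) = 0.4105
−0.09·log₂(0.09) = 0.3127
Sum ≈ 2.7488 → 2.749 bits.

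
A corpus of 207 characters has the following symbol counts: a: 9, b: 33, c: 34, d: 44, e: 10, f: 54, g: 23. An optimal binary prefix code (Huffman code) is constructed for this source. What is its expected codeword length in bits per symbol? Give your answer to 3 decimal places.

Probabilities are the counts divided by 207.
Repeatedly combine the two least-probable nodes; the expected code length is the sum of the merged weights.
merge 1/23 + 10/207 → 19/207
merge 19/207 + 1/9 → 14/69
merge 11/69 + 34/207 → 67/207
merge 14/69 + 44/207 → 86/207
merge 6/23 + 67/207 → 121/207
merge 86/207 + 121/207 → 1
L = 19/207 + 14/69 + 67/207 + 86/207 + 121/207 + 1 = 542/207 ≈ 2.618 bits/symbol.

2.618 bits/symbol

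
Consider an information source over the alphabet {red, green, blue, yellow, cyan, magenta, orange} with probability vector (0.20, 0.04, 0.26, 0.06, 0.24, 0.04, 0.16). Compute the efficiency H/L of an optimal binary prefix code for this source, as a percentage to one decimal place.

99.3%

Entropy H = −Σ p log₂ p ≈ 2.5019 bits.
Huffman merges: 1/25+1/25→2/25; 3/50+2/25→7/50; 7/50+4/25→3/10; 1/5+6/25→11/25; 13/50+3/10→14/25; 11/25+14/25→1. L = 63/25 ≈ 2.5200.
Efficiency = H/L = 2.5019/2.5200 = 99.3%.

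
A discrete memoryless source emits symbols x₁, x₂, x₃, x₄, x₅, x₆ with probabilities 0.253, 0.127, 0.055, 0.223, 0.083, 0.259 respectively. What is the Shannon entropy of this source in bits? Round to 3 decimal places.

2.395 bits

H = −Σ pᵢ log₂ pᵢ.
−0.253·log₂(0.253) = 0.5016
−0.127·log₂(0.127) = 0.3781
−0.055·log₂(0.055) = 0.2301
−0.223·log₂(0.223) = 0.4828
−0.083·log₂(0.083) = 0.2980
−0.259·log₂(0.259) = 0.5048
Sum ≈ 2.3955 → 2.395 bits.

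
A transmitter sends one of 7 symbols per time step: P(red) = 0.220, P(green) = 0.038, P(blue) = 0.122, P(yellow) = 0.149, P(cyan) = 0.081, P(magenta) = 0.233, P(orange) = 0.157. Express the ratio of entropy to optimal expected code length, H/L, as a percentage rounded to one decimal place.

99.1%

Entropy H = −Σ p log₂ p ≈ 2.6421 bits.
Huffman merges: 19/500+81/1000→119/1000; 119/1000+61/500→241/1000; 149/1000+157/1000→153/500; 11/50+233/1000→453/1000; 241/1000+153/500→547/1000; 453/1000+547/1000→1. L = 1333/500 ≈ 2.6660.
Efficiency = H/L = 2.6421/2.6660 = 99.1%.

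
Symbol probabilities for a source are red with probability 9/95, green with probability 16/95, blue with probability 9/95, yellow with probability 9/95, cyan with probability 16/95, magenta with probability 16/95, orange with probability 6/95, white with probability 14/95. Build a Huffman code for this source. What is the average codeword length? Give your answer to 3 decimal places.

2.989 bits/symbol

Repeatedly combine the two least-probable nodes; the expected code length is the sum of the merged weights.
merge 6/95 + 9/95 → 3/19
merge 9/95 + 9/95 → 18/95
merge 14/95 + 3/19 → 29/95
merge 16/95 + 16/95 → 32/95
merge 16/95 + 18/95 → 34/95
merge 29/95 + 32/95 → 61/95
merge 34/95 + 61/95 → 1
L = 3/19 + 18/95 + 29/95 + 32/95 + 34/95 + 61/95 + 1 = 284/95 ≈ 2.989 bits/symbol.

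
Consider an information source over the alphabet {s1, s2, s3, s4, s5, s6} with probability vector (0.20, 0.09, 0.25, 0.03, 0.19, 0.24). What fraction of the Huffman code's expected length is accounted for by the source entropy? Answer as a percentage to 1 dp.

Entropy H = −Σ p log₂ p ≈ 2.3782 bits.
Huffman merges: 3/100+9/100→3/25; 3/25+19/100→31/100; 1/5+6/25→11/25; 1/4+31/100→14/25; 11/25+14/25→1. L = 243/100 ≈ 2.4300.
Efficiency = H/L = 2.3782/2.4300 = 97.9%.

97.9%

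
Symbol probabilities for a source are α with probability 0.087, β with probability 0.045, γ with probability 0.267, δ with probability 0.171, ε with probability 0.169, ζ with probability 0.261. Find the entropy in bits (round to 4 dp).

H = −Σ pᵢ log₂ pᵢ.
−0.087·log₂(0.087) = 0.3065
−0.045·log₂(0.045) = 0.2013
−0.267·log₂(0.267) = 0.5087
−0.171·log₂(0.171) = 0.4357
−0.169·log₂(0.169) = 0.4335
−0.261·log₂(0.261) = 0.5058
Sum ≈ 2.3914 → 2.3914 bits.

2.3914 bits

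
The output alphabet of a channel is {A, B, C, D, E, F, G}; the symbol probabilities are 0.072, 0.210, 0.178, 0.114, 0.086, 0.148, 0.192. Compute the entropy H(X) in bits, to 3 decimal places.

2.716 bits

H = −Σ pᵢ log₂ pᵢ.
−0.072·log₂(0.072) = 0.2733
−0.210·log₂(0.210) = 0.4728
−0.178·log₂(0.178) = 0.4432
−0.114·log₂(0.114) = 0.3571
−0.086·log₂(0.086) = 0.3044
−0.148·log₂(0.148) = 0.4079
−0.192·log₂(0.192) = 0.4571
Sum ≈ 2.7160 → 2.716 bits.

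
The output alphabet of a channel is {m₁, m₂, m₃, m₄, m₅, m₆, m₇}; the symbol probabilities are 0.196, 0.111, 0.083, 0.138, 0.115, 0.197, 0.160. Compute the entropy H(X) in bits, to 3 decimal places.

2.749 bits

H = −Σ pᵢ log₂ pᵢ.
−0.196·log₂(0.196) = 0.4608
−0.111·log₂(0.111) = 0.3520
−0.083·log₂(0.083) = 0.2980
−0.138·log₂(0.138) = 0.3943
−0.115·log₂(0.115) = 0.3588
−0.197·log₂(0.197) = 0.4617
−0.160·log₂(0.160) = 0.4230
Sum ≈ 2.7487 → 2.749 bits.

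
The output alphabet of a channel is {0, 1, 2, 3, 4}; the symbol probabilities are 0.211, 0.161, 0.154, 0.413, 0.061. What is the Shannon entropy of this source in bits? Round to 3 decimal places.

2.087 bits

H = −Σ pᵢ log₂ pᵢ.
−0.211·log₂(0.211) = 0.4736
−0.161·log₂(0.161) = 0.4242
−0.154·log₂(0.154) = 0.4156
−0.413·log₂(0.413) = 0.5269
−0.061·log₂(0.061) = 0.2461
Sum ≈ 2.0865 → 2.087 bits.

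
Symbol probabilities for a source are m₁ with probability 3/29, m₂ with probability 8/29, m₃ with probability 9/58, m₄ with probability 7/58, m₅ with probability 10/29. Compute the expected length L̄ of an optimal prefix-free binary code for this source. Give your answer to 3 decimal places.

Repeatedly combine the two least-probable nodes; the expected code length is the sum of the merged weights.
merge 3/29 + 7/58 → 13/58
merge 9/58 + 13/58 → 11/29
merge 8/29 + 10/29 → 18/29
merge 11/29 + 18/29 → 1
L = 13/58 + 11/29 + 18/29 + 1 = 129/58 ≈ 2.224 bits/symbol.

2.224 bits/symbol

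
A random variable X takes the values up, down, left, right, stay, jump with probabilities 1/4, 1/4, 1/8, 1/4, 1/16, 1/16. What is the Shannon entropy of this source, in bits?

Each probability is a power of 1/2, so log₂(1/p) is an integer.
H = Σ p·log₂(1/p) = 1/4·2 + 1/4·2 + 1/8·3 + 1/4·2 + 1/16·4 + 1/16·4 = 2.375 bits.

2.375 bits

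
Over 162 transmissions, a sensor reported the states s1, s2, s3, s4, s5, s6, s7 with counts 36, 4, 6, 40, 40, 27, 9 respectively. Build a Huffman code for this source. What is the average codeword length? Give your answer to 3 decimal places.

Probabilities are the counts divided by 162.
Repeatedly combine the two least-probable nodes; the expected code length is the sum of the merged weights.
merge 2/81 + 1/27 → 5/81
merge 1/18 + 5/81 → 19/162
merge 19/162 + 1/6 → 23/81
merge 2/9 + 20/81 → 38/81
merge 20/81 + 23/81 → 43/81
merge 38/81 + 43/81 → 1
L = 5/81 + 19/162 + 23/81 + 38/81 + 43/81 + 1 = 133/54 ≈ 2.463 bits/symbol.

2.463 bits/symbol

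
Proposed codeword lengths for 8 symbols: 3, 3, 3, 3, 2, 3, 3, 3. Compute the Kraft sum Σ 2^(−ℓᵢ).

With common denominator 2^3 = 8: Σ 2^(−ℓᵢ) = 1/8 + 1/8 + 1/8 + 1/8 + 2/8 + 1/8 + 1/8 + 1/8 = 9/8 = 1.125.

1.125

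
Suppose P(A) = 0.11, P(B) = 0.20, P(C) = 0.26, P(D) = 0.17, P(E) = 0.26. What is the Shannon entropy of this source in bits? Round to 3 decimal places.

2.260 bits

H = −Σ pᵢ log₂ pᵢ.
−0.11·log₂(0.11) = 0.3503
−0.20·log₂(0.20) = 0.4644
−0.26·log₂(0.26) = 0.5053
−0.17·log₂(0.17) = 0.4346
−0.26·log₂(0.26) = 0.5053
Sum ≈ 2.2598 → 2.260 bits.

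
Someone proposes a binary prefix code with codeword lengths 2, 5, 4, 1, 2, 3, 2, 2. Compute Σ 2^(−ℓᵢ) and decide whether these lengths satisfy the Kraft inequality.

1.71875; no

With common denominator 2^5 = 32: Σ 2^(−ℓᵢ) = 8/32 + 1/32 + 2/32 + 16/32 + 8/32 + 4/32 + 8/32 + 8/32 = 55/32 = 1.71875.
Kraft's inequality requires Σ ≤ 1; here Σ = 1.71875 > 1, so no such prefix code exists.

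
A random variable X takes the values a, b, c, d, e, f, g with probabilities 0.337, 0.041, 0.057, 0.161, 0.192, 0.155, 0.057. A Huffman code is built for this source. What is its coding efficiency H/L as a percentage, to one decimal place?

Entropy H = −Σ p log₂ p ≈ 2.4871 bits.
Huffman merges: 41/1000+57/1000→49/500; 57/1000+49/500→31/200; 31/200+31/200→31/100; 161/1000+24/125→353/1000; 31/100+337/1000→647/1000; 353/1000+647/1000→1. L = 2563/1000 ≈ 2.5630.
Efficiency = H/L = 2.4871/2.5630 = 97.0%.

97.0%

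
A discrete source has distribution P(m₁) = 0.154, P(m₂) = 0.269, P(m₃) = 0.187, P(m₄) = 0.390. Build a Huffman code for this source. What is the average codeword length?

1.951 bits/symbol

Repeatedly combine the two least-probable nodes; the expected code length is the sum of the merged weights.
merge 77/500 + 187/1000 → 341/1000
merge 269/1000 + 341/1000 → 61/100
merge 39/100 + 61/100 → 1
L = 341/1000 + 61/100 + 1 = 1951/1000 = 1.951 bits/symbol.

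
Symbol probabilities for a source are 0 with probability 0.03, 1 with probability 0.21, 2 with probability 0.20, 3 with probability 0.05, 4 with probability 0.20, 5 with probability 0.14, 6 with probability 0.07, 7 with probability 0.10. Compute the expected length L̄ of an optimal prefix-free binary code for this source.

Repeatedly combine the two least-probable nodes; the expected code length is the sum of the merged weights.
merge 3/100 + 1/20 → 2/25
merge 7/100 + 2/25 → 3/20
merge 1/10 + 7/50 → 6/25
merge 3/20 + 1/5 → 7/20
merge 1/5 + 21/100 → 41/100
merge 6/25 + 7/20 → 59/100
merge 41/100 + 59/100 → 1
L = 2/25 + 3/20 + 6/25 + 7/20 + 41/100 + 59/100 + 1 = 141/50 = 2.82 bits/symbol.

2.82 bits/symbol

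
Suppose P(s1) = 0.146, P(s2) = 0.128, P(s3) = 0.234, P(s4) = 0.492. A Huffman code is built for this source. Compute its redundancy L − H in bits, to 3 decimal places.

0.003 bits

Entropy H = −Σ p log₂ p ≈ 1.7787 bits.
Huffman merges: 16/125+73/500→137/500; 117/500+137/500→127/250; 123/250+127/250→1. L = 891/500 ≈ 1.7820.
L − H = 1.7820 − 1.7787 = 0.003 bits.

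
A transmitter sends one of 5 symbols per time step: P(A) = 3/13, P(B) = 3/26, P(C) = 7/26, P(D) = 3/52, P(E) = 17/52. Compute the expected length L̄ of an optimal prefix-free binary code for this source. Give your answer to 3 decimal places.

Repeatedly combine the two least-probable nodes; the expected code length is the sum of the merged weights.
merge 3/52 + 3/26 → 9/52
merge 9/52 + 3/13 → 21/52
merge 7/26 + 17/52 → 31/52
merge 21/52 + 31/52 → 1
L = 9/52 + 21/52 + 31/52 + 1 = 113/52 ≈ 2.173 bits/symbol.

2.173 bits/symbol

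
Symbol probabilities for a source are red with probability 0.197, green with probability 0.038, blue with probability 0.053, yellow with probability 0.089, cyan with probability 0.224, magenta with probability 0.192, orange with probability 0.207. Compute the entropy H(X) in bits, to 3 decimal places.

2.587 bits

H = −Σ pᵢ log₂ pᵢ.
−0.197·log₂(0.197) = 0.4617
−0.038·log₂(0.038) = 0.1793
−0.053·log₂(0.053) = 0.2246
−0.089·log₂(0.089) = 0.3106
−0.224·log₂(0.224) = 0.4835
−0.192·log₂(0.192) = 0.4571
−0.207·log₂(0.207) = 0.4704
Sum ≈ 2.5872 → 2.587 bits.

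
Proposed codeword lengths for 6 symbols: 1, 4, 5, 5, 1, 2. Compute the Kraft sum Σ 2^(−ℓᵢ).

1.375

With common denominator 2^5 = 32: Σ 2^(−ℓᵢ) = 16/32 + 2/32 + 1/32 + 1/32 + 16/32 + 8/32 = 44/32 = 1.375.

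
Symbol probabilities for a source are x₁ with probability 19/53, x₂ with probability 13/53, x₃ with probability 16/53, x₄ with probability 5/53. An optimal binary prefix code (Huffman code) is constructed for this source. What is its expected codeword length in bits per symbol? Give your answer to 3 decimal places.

1.981 bits/symbol

Repeatedly combine the two least-probable nodes; the expected code length is the sum of the merged weights.
merge 5/53 + 13/53 → 18/53
merge 16/53 + 18/53 → 34/53
merge 19/53 + 34/53 → 1
L = 18/53 + 34/53 + 1 = 105/53 ≈ 1.981 bits/symbol.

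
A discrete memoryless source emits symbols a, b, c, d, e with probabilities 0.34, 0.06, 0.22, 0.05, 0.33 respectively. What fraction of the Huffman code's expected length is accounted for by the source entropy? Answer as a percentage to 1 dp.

Entropy H = −Σ p log₂ p ≈ 1.9972 bits.
Huffman merges: 1/20+3/50→11/100; 11/100+11/50→33/100; 33/100+33/100→33/50; 17/50+33/50→1. L = 21/10 ≈ 2.1000.
Efficiency = H/L = 1.9972/2.1000 = 95.1%.

95.1%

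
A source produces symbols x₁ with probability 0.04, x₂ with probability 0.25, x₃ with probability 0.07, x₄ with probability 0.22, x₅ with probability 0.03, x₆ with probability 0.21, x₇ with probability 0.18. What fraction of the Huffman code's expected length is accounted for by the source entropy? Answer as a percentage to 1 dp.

Entropy H = −Σ p log₂ p ≈ 2.5048 bits.
Huffman merges: 3/100+1/25→7/100; 7/100+7/100→7/50; 7/50+9/50→8/25; 21/100+11/50→43/100; 1/4+8/25→57/100; 43/100+57/100→1. L = 253/100 ≈ 2.5300.
Efficiency = H/L = 2.5048/2.5300 = 99.0%.

99.0%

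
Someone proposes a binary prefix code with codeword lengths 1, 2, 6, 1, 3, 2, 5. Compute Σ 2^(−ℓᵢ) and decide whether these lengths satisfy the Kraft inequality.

1.671875; no

With common denominator 2^6 = 64: Σ 2^(−ℓᵢ) = 32/64 + 16/64 + 1/64 + 32/64 + 8/64 + 16/64 + 2/64 = 107/64 = 1.671875.
Kraft's inequality requires Σ ≤ 1; here Σ = 1.671875 > 1, so no such prefix code exists.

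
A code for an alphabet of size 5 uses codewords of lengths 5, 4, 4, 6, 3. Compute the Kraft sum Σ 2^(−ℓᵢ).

With common denominator 2^6 = 64: Σ 2^(−ℓᵢ) = 2/64 + 4/64 + 4/64 + 1/64 + 8/64 = 19/64 = 0.296875.

0.296875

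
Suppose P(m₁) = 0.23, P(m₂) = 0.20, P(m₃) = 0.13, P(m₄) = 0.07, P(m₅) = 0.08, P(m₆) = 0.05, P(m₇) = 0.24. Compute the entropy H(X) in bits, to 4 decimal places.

H = −Σ pᵢ log₂ pᵢ.
−0.23·log₂(0.23) = 0.4877
−0.20·log₂(0.20) = 0.4644
−0.13·log₂(0.13) = 0.3826
−0.07·log₂(0.07) = 0.2686
−0.08·log₂(0.08) = 0.2915
−0.05·log₂(0.05) = 0.2161
−0.24·log₂(0.24) = 0.4941
Sum ≈ 2.6050 → 2.6050 bits.

2.6050 bits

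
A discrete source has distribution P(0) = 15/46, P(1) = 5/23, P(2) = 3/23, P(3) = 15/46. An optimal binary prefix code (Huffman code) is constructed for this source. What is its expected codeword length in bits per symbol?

Repeatedly combine the two least-probable nodes; the expected code length is the sum of the merged weights.
merge 3/23 + 5/23 → 8/23
merge 15/46 + 15/46 → 15/23
merge 8/23 + 15/23 → 1
L = 8/23 + 15/23 + 1 = 2 bits/symbol.

2 bits/symbol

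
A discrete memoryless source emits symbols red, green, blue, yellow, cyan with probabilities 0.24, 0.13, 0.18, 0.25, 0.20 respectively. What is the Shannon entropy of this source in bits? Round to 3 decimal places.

2.286 bits

H = −Σ pᵢ log₂ pᵢ.
−0.24·log₂(0.24) = 0.4941
−0.13·log₂(0.13) = 0.3826
−0.18·log₂(0.18) = 0.4453
−0.25·log₂(0.25) = 0.5000
−0.20·log₂(0.20) = 0.4644
Sum ≈ 2.2865 → 2.286 bits.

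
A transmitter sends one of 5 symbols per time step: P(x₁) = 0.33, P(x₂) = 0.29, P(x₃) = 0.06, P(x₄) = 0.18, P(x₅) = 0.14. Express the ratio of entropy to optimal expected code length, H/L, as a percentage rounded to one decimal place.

Entropy H = −Σ p log₂ p ≈ 2.1317 bits.
Huffman merges: 3/50+7/50→1/5; 9/50+1/5→19/50; 29/100+33/100→31/50; 19/50+31/50→1. L = 11/5 ≈ 2.2000.
Efficiency = H/L = 2.1317/2.2000 = 96.9%.

96.9%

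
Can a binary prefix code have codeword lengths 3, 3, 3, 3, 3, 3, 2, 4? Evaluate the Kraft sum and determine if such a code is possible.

With common denominator 2^4 = 16: Σ 2^(−ℓᵢ) = 2/16 + 2/16 + 2/16 + 2/16 + 2/16 + 2/16 + 4/16 + 1/16 = 17/16 = 1.0625.
Kraft's inequality requires Σ ≤ 1; here Σ = 1.0625 > 1, so no such prefix code exists.

1.0625; no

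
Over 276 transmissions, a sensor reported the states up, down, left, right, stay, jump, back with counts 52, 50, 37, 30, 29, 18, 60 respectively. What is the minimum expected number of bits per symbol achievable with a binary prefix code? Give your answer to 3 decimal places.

2.764 bits/symbol

Probabilities are the counts divided by 276.
Repeatedly combine the two least-probable nodes; the expected code length is the sum of the merged weights.
merge 3/46 + 29/276 → 47/276
merge 5/46 + 37/276 → 67/276
merge 47/276 + 25/138 → 97/276
merge 13/69 + 5/23 → 28/69
merge 67/276 + 97/276 → 41/69
merge 28/69 + 41/69 → 1
L = 47/276 + 67/276 + 97/276 + 28/69 + 41/69 + 1 = 763/276 ≈ 2.764 bits/symbol.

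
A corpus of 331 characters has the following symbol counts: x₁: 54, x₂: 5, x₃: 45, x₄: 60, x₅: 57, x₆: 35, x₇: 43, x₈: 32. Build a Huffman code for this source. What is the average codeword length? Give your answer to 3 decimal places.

Probabilities are the counts divided by 331.
Repeatedly combine the two least-probable nodes; the expected code length is the sum of the merged weights.
merge 5/331 + 32/331 → 37/331
merge 35/331 + 37/331 → 72/331
merge 43/331 + 45/331 → 88/331
merge 54/331 + 57/331 → 111/331
merge 60/331 + 72/331 → 132/331
merge 88/331 + 111/331 → 199/331
merge 132/331 + 199/331 → 1
L = 37/331 + 72/331 + 88/331 + 111/331 + 132/331 + 199/331 + 1 = 970/331 ≈ 2.931 bits/symbol.

2.931 bits/symbol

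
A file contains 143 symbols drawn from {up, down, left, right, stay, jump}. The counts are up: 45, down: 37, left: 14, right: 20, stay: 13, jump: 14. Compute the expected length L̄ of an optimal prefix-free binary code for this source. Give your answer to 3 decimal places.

2.427 bits/symbol

Probabilities are the counts divided by 143.
Repeatedly combine the two least-probable nodes; the expected code length is the sum of the merged weights.
merge 1/11 + 14/143 → 27/143
merge 14/143 + 20/143 → 34/143
merge 27/143 + 34/143 → 61/143
merge 37/143 + 45/143 → 82/143
merge 61/143 + 82/143 → 1
L = 27/143 + 34/143 + 61/143 + 82/143 + 1 = 347/143 ≈ 2.427 bits/symbol.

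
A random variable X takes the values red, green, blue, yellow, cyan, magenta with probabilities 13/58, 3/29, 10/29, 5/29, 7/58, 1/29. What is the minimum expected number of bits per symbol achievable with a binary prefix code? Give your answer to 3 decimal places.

2.397 bits/symbol

Repeatedly combine the two least-probable nodes; the expected code length is the sum of the merged weights.
merge 1/29 + 3/29 → 4/29
merge 7/58 + 4/29 → 15/58
merge 5/29 + 13/58 → 23/58
merge 15/58 + 10/29 → 35/58
merge 23/58 + 35/58 → 1
L = 4/29 + 15/58 + 23/58 + 35/58 + 1 = 139/58 ≈ 2.397 bits/symbol.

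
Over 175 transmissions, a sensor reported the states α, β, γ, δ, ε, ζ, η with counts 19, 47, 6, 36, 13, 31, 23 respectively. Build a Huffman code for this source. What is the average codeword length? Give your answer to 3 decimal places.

Probabilities are the counts divided by 175.
Repeatedly combine the two least-probable nodes; the expected code length is the sum of the merged weights.
merge 6/175 + 13/175 → 19/175
merge 19/175 + 19/175 → 38/175
merge 23/175 + 31/175 → 54/175
merge 36/175 + 38/175 → 74/175
merge 47/175 + 54/175 → 101/175
merge 74/175 + 101/175 → 1
L = 19/175 + 38/175 + 54/175 + 74/175 + 101/175 + 1 = 461/175 ≈ 2.634 bits/symbol.

2.634 bits/symbol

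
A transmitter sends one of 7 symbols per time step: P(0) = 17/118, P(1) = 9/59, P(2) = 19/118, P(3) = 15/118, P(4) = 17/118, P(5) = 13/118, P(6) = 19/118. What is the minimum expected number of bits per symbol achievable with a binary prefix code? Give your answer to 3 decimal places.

2.839 bits/symbol

Repeatedly combine the two least-probable nodes; the expected code length is the sum of the merged weights.
merge 13/118 + 15/118 → 14/59
merge 17/118 + 17/118 → 17/59
merge 9/59 + 19/118 → 37/118
merge 19/118 + 14/59 → 47/118
merge 17/59 + 37/118 → 71/118
merge 47/118 + 71/118 → 1
L = 14/59 + 17/59 + 37/118 + 47/118 + 71/118 + 1 = 335/118 ≈ 2.839 bits/symbol.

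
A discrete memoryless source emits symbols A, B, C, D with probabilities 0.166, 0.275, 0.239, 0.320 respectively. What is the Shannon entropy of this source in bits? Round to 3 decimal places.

H = −Σ pᵢ log₂ pᵢ.
−0.166·log₂(0.166) = 0.4301
−0.275·log₂(0.275) = 0.5122
−0.239·log₂(0.239) = 0.4935
−0.320·log₂(0.320) = 0.5260
Sum ≈ 1.9618 → 1.962 bits.

1.962 bits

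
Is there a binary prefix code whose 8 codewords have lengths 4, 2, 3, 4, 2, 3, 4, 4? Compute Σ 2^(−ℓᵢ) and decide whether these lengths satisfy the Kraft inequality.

With common denominator 2^4 = 16: Σ 2^(−ℓᵢ) = 1/16 + 4/16 + 2/16 + 1/16 + 4/16 + 2/16 + 1/16 + 1/16 = 16/16 = 1.
Kraft's inequality requires Σ ≤ 1; here Σ = 1 ≤ 1, so such a prefix code exists.

1; yes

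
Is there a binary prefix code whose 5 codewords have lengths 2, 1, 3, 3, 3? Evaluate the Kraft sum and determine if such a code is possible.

With common denominator 2^3 = 8: Σ 2^(−ℓᵢ) = 2/8 + 4/8 + 1/8 + 1/8 + 1/8 = 9/8 = 1.125.
Kraft's inequality requires Σ ≤ 1; here Σ = 1.125 > 1, so no such prefix code exists.

1.125; no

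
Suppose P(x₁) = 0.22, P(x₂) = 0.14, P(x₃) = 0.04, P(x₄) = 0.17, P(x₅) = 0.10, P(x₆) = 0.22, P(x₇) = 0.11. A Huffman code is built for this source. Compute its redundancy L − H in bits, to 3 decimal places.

0.039 bits

Entropy H = −Σ p log₂ p ≈ 2.6611 bits.
Huffman merges: 1/25+1/10→7/50; 11/100+7/50→1/4; 7/50+17/100→31/100; 11/50+11/50→11/25; 1/4+31/100→14/25; 11/25+14/25→1. L = 27/10 ≈ 2.7000.
L − H = 2.7000 − 2.6611 = 0.039 bits.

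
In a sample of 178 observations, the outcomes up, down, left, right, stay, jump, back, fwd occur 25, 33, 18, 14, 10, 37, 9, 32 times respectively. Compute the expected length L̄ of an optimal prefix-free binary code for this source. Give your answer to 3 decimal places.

Probabilities are the counts divided by 178.
Repeatedly combine the two least-probable nodes; the expected code length is the sum of the merged weights.
merge 9/178 + 5/89 → 19/178
merge 7/89 + 9/89 → 16/89
merge 19/178 + 25/178 → 22/89
merge 16/89 + 16/89 → 32/89
merge 33/178 + 37/178 → 35/89
merge 22/89 + 32/89 → 54/89
merge 35/89 + 54/89 → 1
L = 19/178 + 16/89 + 22/89 + 32/89 + 35/89 + 54/89 + 1 = 515/178 ≈ 2.893 bits/symbol.

2.893 bits/symbol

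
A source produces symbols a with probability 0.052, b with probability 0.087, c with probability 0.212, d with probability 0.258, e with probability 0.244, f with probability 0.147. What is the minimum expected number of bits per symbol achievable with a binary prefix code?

2.425 bits/symbol

Repeatedly combine the two least-probable nodes; the expected code length is the sum of the merged weights.
merge 13/250 + 87/1000 → 139/1000
merge 139/1000 + 147/1000 → 143/500
merge 53/250 + 61/250 → 57/125
merge 129/500 + 143/500 → 68/125
merge 57/125 + 68/125 → 1
L = 139/1000 + 143/500 + 57/125 + 68/125 + 1 = 97/40 = 2.425 bits/symbol.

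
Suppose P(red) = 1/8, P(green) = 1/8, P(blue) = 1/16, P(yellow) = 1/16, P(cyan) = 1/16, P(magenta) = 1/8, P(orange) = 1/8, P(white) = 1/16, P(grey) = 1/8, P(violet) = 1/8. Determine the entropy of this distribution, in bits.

Each probability is a power of 1/2, so log₂(1/p) is an integer.
H = Σ p·log₂(1/p) = 1/8·3 + 1/8·3 + 1/16·4 + 1/16·4 + 1/16·4 + 1/8·3 + 1/8·3 + 1/16·4 + 1/8·3 + 1/8·3 = 3.25 bits.

3.25 bits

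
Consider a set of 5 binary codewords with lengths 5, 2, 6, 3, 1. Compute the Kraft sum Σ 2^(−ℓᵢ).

With common denominator 2^6 = 64: Σ 2^(−ℓᵢ) = 2/64 + 16/64 + 1/64 + 8/64 + 32/64 = 59/64 = 0.921875.

0.921875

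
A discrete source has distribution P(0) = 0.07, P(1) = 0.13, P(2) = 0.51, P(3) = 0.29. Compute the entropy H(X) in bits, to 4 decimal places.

H = −Σ pᵢ log₂ pᵢ.
−0.07·log₂(0.07) = 0.2686
−0.13·log₂(0.13) = 0.3826
−0.51·log₂(0.51) = 0.4954
−0.29·log₂(0.29) = 0.5179
Sum ≈ 1.6645 → 1.6645 bits.

1.6645 bits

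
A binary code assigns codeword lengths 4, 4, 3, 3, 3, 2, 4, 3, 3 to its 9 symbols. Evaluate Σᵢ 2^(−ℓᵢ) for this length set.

With common denominator 2^4 = 16: Σ 2^(−ℓᵢ) = 1/16 + 1/16 + 2/16 + 2/16 + 2/16 + 4/16 + 1/16 + 2/16 + 2/16 = 17/16 = 1.0625.

1.0625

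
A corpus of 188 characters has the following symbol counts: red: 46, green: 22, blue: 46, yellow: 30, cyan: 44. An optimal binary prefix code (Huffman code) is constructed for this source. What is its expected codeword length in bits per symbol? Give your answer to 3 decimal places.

Probabilities are the counts divided by 188.
Repeatedly combine the two least-probable nodes; the expected code length is the sum of the merged weights.
merge 11/94 + 15/94 → 13/47
merge 11/47 + 23/94 → 45/94
merge 23/94 + 13/47 → 49/94
merge 45/94 + 49/94 → 1
L = 13/47 + 45/94 + 49/94 + 1 = 107/47 ≈ 2.277 bits/symbol.

2.277 bits/symbol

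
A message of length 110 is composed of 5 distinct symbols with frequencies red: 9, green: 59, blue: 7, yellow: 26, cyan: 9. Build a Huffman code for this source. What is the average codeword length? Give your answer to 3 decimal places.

1.836 bits/symbol

Probabilities are the counts divided by 110.
Repeatedly combine the two least-probable nodes; the expected code length is the sum of the merged weights.
merge 7/110 + 9/110 → 8/55
merge 9/110 + 8/55 → 5/22
merge 5/22 + 13/55 → 51/110
merge 51/110 + 59/110 → 1
L = 8/55 + 5/22 + 51/110 + 1 = 101/55 ≈ 1.836 bits/symbol.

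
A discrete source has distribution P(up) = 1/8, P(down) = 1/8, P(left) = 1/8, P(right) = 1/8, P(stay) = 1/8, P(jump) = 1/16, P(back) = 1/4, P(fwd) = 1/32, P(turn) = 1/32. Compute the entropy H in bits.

Each probability is a power of 1/2, so log₂(1/p) is an integer.
H = Σ p·log₂(1/p) = 1/8·3 + 1/8·3 + 1/8·3 + 1/8·3 + 1/8·3 + 1/16·4 + 1/4·2 + 1/32·5 + 1/32·5 = 2.9375 bits.

2.9375 bits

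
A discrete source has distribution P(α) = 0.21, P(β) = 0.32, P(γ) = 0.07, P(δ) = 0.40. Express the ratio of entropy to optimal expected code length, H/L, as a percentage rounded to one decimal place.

Entropy H = −Σ p log₂ p ≈ 1.7962 bits.
Huffman merges: 7/100+21/100→7/25; 7/25+8/25→3/5; 2/5+3/5→1. L = 47/25 ≈ 1.8800.
Efficiency = H/L = 1.7962/1.8800 = 95.5%.

95.5%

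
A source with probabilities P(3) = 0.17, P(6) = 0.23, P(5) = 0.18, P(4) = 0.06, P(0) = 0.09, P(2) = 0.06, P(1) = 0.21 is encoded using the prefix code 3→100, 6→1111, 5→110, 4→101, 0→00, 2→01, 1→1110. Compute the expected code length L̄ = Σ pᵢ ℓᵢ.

L̄ = Σ pᵢ·ℓᵢ = 0.17·3 + 0.23·4 + 0.18·3 + 0.06·3 + 0.09·2 + 0.06·2 + 0.21·4 = 3.29 bits/symbol.

3.29 bits/symbol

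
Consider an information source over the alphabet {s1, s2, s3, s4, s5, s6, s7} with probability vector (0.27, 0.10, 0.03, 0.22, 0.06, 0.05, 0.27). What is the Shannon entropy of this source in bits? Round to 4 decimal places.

2.4442 bits

H = −Σ pᵢ log₂ pᵢ.
−0.27·log₂(0.27) = 0.5100
−0.10·log₂(0.10) = 0.3322
−0.03·log₂(0.03) = 0.1518
−0.22·log₂(0.22) = 0.4806
−0.06·log₂(0.06) = 0.2435
−0.05·log₂(0.05) = 0.2161
−0.27·log₂(0.27) = 0.5100
Sum ≈ 2.4442 → 2.4442 bits.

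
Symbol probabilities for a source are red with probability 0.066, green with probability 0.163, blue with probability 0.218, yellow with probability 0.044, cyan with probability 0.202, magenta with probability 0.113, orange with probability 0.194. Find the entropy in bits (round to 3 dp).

2.643 bits

H = −Σ pᵢ log₂ pᵢ.
−0.066·log₂(0.066) = 0.2588
−0.163·log₂(0.163) = 0.4266
−0.218·log₂(0.218) = 0.4791
−0.044·log₂(0.044) = 0.1983
−0.202·log₂(0.202) = 0.4661
−0.113·log₂(0.113) = 0.3555
−0.194·log₂(0.194) = 0.4590
Sum ≈ 2.6433 → 2.643 bits.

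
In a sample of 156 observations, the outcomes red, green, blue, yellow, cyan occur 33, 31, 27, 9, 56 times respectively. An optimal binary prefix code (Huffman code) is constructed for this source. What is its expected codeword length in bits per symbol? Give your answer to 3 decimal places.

Probabilities are the counts divided by 156.
Repeatedly combine the two least-probable nodes; the expected code length is the sum of the merged weights.
merge 3/52 + 9/52 → 3/13
merge 31/156 + 11/52 → 16/39
merge 3/13 + 14/39 → 23/39
merge 16/39 + 23/39 → 1
L = 3/13 + 16/39 + 23/39 + 1 = 29/13 ≈ 2.231 bits/symbol.

2.231 bits/symbol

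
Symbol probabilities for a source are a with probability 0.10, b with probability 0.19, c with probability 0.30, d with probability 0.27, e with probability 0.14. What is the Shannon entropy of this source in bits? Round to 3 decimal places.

H = −Σ pᵢ log₂ pᵢ.
−0.10·log₂(0.10) = 0.3322
−0.19·log₂(0.19) = 0.4552
−0.30·log₂(0.30) = 0.5211
−0.27·log₂(0.27) = 0.5100
−0.14·log₂(0.14) = 0.3971
Sum ≈ 2.2156 → 2.216 bits.

2.216 bits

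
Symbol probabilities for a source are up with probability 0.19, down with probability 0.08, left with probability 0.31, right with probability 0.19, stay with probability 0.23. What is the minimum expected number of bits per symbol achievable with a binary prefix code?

2.27 bits/symbol

Repeatedly combine the two least-probable nodes; the expected code length is the sum of the merged weights.
merge 2/25 + 19/100 → 27/100
merge 19/100 + 23/100 → 21/50
merge 27/100 + 31/100 → 29/50
merge 21/50 + 29/50 → 1
L = 27/100 + 21/50 + 29/50 + 1 = 227/100 = 2.27 bits/symbol.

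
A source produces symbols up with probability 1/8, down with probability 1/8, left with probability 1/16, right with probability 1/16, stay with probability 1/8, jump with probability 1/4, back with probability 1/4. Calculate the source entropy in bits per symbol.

Each probability is a power of 1/2, so log₂(1/p) is an integer.
H = Σ p·log₂(1/p) = 1/8·3 + 1/8·3 + 1/16·4 + 1/16·4 + 1/8·3 + 1/4·2 + 1/4·2 = 2.625 bits.

2.625 bits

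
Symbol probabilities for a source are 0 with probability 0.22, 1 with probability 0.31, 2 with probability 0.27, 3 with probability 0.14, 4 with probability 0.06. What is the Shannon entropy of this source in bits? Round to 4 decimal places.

2.1550 bits

H = −Σ pᵢ log₂ pᵢ.
−0.22·log₂(0.22) = 0.4806
−0.31·log₂(0.31) = 0.5238
−0.27·log₂(0.27) = 0.5100
−0.14·log₂(0.14) = 0.3971
−0.06·log₂(0.06) = 0.2435
Sum ≈ 2.1550 → 2.1550 bits.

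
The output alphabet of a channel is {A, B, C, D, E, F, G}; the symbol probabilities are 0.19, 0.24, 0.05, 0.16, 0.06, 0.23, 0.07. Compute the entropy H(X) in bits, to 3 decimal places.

H = −Σ pᵢ log₂ pᵢ.
−0.19·log₂(0.19) = 0.4552
−0.24·log₂(0.24) = 0.4941
−0.05·log₂(0.05) = 0.2161
−0.16·log₂(0.16) = 0.4230
−0.06·log₂(0.06) = 0.2435
−0.23·log₂(0.23) = 0.4877
−0.07·log₂(0.07) = 0.2686
Sum ≈ 2.5882 → 2.588 bits.

2.588 bits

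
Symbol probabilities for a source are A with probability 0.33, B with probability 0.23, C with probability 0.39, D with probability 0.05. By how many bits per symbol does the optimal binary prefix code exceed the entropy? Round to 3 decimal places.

Entropy H = −Σ p log₂ p ≈ 1.7614 bits.
Huffman merges: 1/20+23/100→7/25; 7/25+33/100→61/100; 39/100+61/100→1. L = 189/100 ≈ 1.8900.
L − H = 1.8900 − 1.7614 = 0.129 bits.

0.129 bits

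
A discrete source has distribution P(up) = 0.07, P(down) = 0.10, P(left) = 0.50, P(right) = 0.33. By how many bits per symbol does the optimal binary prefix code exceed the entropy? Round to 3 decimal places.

0.041 bits

Entropy H = −Σ p log₂ p ≈ 1.6286 bits.
Huffman merges: 7/100+1/10→17/100; 17/100+33/100→1/2; 1/2+1/2→1. L = 167/100 ≈ 1.6700.
L − H = 1.6700 − 1.6286 = 0.041 bits.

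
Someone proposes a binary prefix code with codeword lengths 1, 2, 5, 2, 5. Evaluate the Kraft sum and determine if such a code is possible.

With common denominator 2^5 = 32: Σ 2^(−ℓᵢ) = 16/32 + 8/32 + 1/32 + 8/32 + 1/32 = 34/32 = 1.0625.
Kraft's inequality requires Σ ≤ 1; here Σ = 1.0625 > 1, so no such prefix code exists.

1.0625; no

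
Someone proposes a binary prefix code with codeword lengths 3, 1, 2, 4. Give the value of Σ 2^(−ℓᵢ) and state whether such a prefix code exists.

With common denominator 2^4 = 16: Σ 2^(−ℓᵢ) = 2/16 + 8/16 + 4/16 + 1/16 = 15/16 = 0.9375.
Kraft's inequality requires Σ ≤ 1; here Σ = 0.9375 ≤ 1, so such a prefix code exists.

0.9375; yes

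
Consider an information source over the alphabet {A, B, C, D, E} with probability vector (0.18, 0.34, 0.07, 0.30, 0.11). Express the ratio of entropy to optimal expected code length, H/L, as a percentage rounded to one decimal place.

Entropy H = −Σ p log₂ p ≈ 2.1144 bits.
Huffman merges: 7/100+11/100→9/50; 9/50+9/50→9/25; 3/10+17/50→16/25; 9/25+16/25→1. L = 109/50 ≈ 2.1800.
Efficiency = H/L = 2.1144/2.1800 = 97.0%.

97.0%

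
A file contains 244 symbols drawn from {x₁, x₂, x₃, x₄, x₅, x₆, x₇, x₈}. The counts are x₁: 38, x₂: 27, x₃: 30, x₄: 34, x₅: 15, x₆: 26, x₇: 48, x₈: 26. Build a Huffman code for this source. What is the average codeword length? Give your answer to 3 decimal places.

Probabilities are the counts divided by 244.
Repeatedly combine the two least-probable nodes; the expected code length is the sum of the merged weights.
merge 15/244 + 13/122 → 41/244
merge 13/122 + 27/244 → 53/244
merge 15/122 + 17/122 → 16/61
merge 19/122 + 41/244 → 79/244
merge 12/61 + 53/244 → 101/244
merge 16/61 + 79/244 → 143/244
merge 101/244 + 143/244 → 1
L = 41/244 + 53/244 + 16/61 + 79/244 + 101/244 + 143/244 + 1 = 725/244 ≈ 2.971 bits/symbol.

2.971 bits/symbol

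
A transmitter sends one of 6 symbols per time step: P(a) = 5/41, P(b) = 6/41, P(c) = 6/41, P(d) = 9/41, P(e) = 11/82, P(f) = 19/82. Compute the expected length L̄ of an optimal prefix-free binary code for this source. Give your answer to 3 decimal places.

Repeatedly combine the two least-probable nodes; the expected code length is the sum of the merged weights.
merge 5/41 + 11/82 → 21/82
merge 6/41 + 6/41 → 12/41
merge 9/41 + 19/82 → 37/82
merge 21/82 + 12/41 → 45/82
merge 37/82 + 45/82 → 1
L = 21/82 + 12/41 + 37/82 + 45/82 + 1 = 209/82 ≈ 2.549 bits/symbol.

2.549 bits/symbol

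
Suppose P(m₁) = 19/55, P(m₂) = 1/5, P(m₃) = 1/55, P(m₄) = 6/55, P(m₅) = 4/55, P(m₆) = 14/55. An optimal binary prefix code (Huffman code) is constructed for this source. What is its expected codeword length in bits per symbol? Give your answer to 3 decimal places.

Repeatedly combine the two least-probable nodes; the expected code length is the sum of the merged weights.
merge 1/55 + 4/55 → 1/11
merge 1/11 + 6/55 → 1/5
merge 1/5 + 1/5 → 2/5
merge 14/55 + 19/55 → 3/5
merge 2/5 + 3/5 → 1
L = 1/11 + 1/5 + 2/5 + 3/5 + 1 = 126/55 ≈ 2.291 bits/symbol.

2.291 bits/symbol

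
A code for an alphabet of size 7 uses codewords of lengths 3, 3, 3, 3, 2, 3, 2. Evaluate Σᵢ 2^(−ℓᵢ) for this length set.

With common denominator 2^3 = 8: Σ 2^(−ℓᵢ) = 1/8 + 1/8 + 1/8 + 1/8 + 2/8 + 1/8 + 2/8 = 9/8 = 1.125.

1.125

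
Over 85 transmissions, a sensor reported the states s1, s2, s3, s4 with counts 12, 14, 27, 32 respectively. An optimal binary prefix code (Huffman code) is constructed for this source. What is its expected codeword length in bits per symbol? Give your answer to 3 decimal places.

Probabilities are the counts divided by 85.
Repeatedly combine the two least-probable nodes; the expected code length is the sum of the merged weights.
merge 12/85 + 14/85 → 26/85
merge 26/85 + 27/85 → 53/85
merge 32/85 + 53/85 → 1
L = 26/85 + 53/85 + 1 = 164/85 ≈ 1.929 bits/symbol.

1.929 bits/symbol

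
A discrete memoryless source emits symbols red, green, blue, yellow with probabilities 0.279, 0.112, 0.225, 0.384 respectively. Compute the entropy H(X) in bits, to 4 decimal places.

1.8820 bits

H = −Σ pᵢ log₂ pᵢ.
−0.279·log₂(0.279) = 0.5138
−0.112·log₂(0.112) = 0.3537
−0.225·log₂(0.225) = 0.4842
−0.384·log₂(0.384) = 0.5302
Sum ≈ 1.8820 → 1.8820 bits.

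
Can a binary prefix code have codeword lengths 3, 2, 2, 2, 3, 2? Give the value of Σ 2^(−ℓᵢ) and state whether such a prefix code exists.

1.25; no

With common denominator 2^3 = 8: Σ 2^(−ℓᵢ) = 1/8 + 2/8 + 2/8 + 2/8 + 1/8 + 2/8 = 10/8 = 1.25.
Kraft's inequality requires Σ ≤ 1; here Σ = 1.25 > 1, so no such prefix code exists.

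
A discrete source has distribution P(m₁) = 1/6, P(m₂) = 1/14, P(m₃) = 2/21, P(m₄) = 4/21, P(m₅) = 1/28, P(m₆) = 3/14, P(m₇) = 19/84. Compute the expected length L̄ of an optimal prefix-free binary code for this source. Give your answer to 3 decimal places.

Repeatedly combine the two least-probable nodes; the expected code length is the sum of the merged weights.
merge 1/28 + 1/14 → 3/28
merge 2/21 + 3/28 → 17/84
merge 1/6 + 4/21 → 5/14
merge 17/84 + 3/14 → 5/12
merge 19/84 + 5/14 → 7/12
merge 5/12 + 7/12 → 1
L = 3/28 + 17/84 + 5/14 + 5/12 + 7/12 + 1 = 8/3 ≈ 2.667 bits/symbol.

2.667 bits/symbol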